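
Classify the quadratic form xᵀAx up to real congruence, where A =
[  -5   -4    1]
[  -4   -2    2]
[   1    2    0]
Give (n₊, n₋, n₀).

Answer: (1, 2, 0)

Derivation:
step 0: pivot -5 → sign −
step 1: pivot 6/5 → sign +
step 2: pivot -1 → sign −
signature = (1, 2, 0)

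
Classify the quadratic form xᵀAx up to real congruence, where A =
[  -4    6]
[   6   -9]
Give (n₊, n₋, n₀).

step 0: pivot -4 → sign −
step 1: row/col 1 already zero → sign 0
signature = (0, 1, 1)

Answer: (0, 1, 1)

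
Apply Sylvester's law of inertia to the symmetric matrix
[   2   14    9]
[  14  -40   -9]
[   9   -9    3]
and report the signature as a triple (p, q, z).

Answer: (2, 1, 0)

Derivation:
step 0: pivot 2 → sign +
step 1: pivot -138 → sign −
step 2: pivot 3/46 → sign +
signature = (2, 1, 0)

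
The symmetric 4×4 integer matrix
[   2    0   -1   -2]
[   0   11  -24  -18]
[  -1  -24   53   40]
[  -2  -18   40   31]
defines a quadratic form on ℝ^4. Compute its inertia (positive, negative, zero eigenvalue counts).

step 0: pivot 2 → sign +
step 1: pivot 11 → sign +
step 2: pivot 3/22 → sign +
step 3: pivot -1 → sign −
signature = (3, 1, 0)

Answer: (3, 1, 0)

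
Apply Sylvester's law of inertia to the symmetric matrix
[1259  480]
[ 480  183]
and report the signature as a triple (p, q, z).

step 0: pivot 1259 → sign +
step 1: pivot -3/1259 → sign −
signature = (1, 1, 0)

Answer: (1, 1, 0)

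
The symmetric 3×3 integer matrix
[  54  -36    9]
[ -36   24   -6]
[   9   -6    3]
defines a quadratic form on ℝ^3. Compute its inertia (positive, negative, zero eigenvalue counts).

Answer: (2, 0, 1)

Derivation:
step 0: pivot 54 → sign +
step 1: pivot 3/2 → sign +
step 2: row/col 2 already zero → sign 0
signature = (2, 0, 1)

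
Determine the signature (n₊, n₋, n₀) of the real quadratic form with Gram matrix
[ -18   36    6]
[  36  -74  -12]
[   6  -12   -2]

step 0: pivot -18 → sign −
step 1: pivot -2 → sign −
step 2: row/col 2 already zero → sign 0
signature = (0, 2, 1)

Answer: (0, 2, 1)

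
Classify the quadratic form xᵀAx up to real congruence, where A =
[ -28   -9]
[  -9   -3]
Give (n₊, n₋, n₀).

step 0: pivot -28 → sign −
step 1: pivot -3/28 → sign −
signature = (0, 2, 0)

Answer: (0, 2, 0)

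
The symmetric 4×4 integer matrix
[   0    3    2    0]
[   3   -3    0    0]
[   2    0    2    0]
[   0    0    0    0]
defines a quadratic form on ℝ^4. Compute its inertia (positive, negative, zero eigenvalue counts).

Answer: (2, 1, 1)

Derivation:
step 0: pivot -3 → sign −
step 1: pivot 3 → sign +
step 2: pivot 2/3 → sign +
step 3: row/col 3 already zero → sign 0
signature = (2, 1, 1)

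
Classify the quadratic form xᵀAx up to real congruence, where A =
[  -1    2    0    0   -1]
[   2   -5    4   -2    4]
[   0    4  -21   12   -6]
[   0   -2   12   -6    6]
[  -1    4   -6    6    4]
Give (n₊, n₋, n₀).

step 0: pivot -1 → sign −
step 1: pivot -1 → sign −
step 2: pivot -5 → sign −
step 3: pivot 6/5 → sign +
step 4: pivot -1 → sign −
signature = (1, 4, 0)

Answer: (1, 4, 0)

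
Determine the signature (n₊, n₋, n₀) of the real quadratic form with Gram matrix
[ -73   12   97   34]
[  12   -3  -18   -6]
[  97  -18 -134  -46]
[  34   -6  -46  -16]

step 0: pivot -73 → sign −
step 1: pivot -75/73 → sign −
step 2: pivot -1 → sign −
step 3: row/col 3 already zero → sign 0
signature = (0, 3, 1)

Answer: (0, 3, 1)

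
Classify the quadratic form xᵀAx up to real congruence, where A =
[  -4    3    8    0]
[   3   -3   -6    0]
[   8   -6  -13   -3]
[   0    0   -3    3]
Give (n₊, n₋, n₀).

Answer: (1, 2, 1)

Derivation:
step 0: pivot -4 → sign −
step 1: pivot -3/4 → sign −
step 2: pivot 3 → sign +
step 3: row/col 3 already zero → sign 0
signature = (1, 2, 1)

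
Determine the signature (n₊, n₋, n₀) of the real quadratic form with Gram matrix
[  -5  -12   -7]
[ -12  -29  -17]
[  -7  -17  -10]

step 0: pivot -5 → sign −
step 1: pivot -1/5 → sign −
step 2: row/col 2 already zero → sign 0
signature = (0, 2, 1)

Answer: (0, 2, 1)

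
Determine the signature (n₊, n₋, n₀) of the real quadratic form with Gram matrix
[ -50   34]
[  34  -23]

Answer: (1, 1, 0)

Derivation:
step 0: pivot -50 → sign −
step 1: pivot 3/25 → sign +
signature = (1, 1, 0)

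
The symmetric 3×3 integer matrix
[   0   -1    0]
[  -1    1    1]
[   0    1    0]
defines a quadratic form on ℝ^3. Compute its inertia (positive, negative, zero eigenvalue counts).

Answer: (1, 1, 1)

Derivation:
step 0: pivot 1 → sign +
step 1: pivot -1 → sign −
step 2: row/col 2 already zero → sign 0
signature = (1, 1, 1)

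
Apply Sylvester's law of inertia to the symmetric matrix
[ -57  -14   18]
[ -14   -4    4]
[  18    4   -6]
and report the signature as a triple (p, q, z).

step 0: pivot -57 → sign −
step 1: pivot -32/57 → sign −
step 2: row/col 2 already zero → sign 0
signature = (0, 2, 1)

Answer: (0, 2, 1)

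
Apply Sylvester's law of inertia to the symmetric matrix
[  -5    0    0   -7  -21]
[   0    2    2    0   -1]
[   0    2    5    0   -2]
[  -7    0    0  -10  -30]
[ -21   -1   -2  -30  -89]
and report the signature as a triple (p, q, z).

step 0: pivot -5 → sign −
step 1: pivot 2 → sign +
step 2: pivot 3 → sign +
step 3: pivot -1/5 → sign −
step 4: pivot 1/6 → sign +
signature = (3, 2, 0)

Answer: (3, 2, 0)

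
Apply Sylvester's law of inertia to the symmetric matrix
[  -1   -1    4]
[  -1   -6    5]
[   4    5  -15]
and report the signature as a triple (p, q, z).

Answer: (1, 2, 0)

Derivation:
step 0: pivot -1 → sign −
step 1: pivot -5 → sign −
step 2: pivot 6/5 → sign +
signature = (1, 2, 0)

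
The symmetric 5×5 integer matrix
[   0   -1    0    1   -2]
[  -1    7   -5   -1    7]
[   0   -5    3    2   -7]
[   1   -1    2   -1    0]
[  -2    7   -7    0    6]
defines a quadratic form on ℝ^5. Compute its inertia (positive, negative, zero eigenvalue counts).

step 0: pivot 7 → sign +
step 1: pivot -1/7 → sign −
step 2: pivot 3 → sign +
step 3: pivot 1 → sign +
step 4: pivot -1 → sign −
signature = (3, 2, 0)

Answer: (3, 2, 0)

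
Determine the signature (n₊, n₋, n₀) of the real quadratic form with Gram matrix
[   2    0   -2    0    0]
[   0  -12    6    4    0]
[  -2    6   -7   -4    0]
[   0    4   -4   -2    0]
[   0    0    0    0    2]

Answer: (2, 2, 1)

Derivation:
step 0: pivot 2 → sign +
step 1: pivot -12 → sign −
step 2: pivot -6 → sign −
step 3: pivot 2 → sign +
step 4: row/col 4 already zero → sign 0
signature = (2, 2, 1)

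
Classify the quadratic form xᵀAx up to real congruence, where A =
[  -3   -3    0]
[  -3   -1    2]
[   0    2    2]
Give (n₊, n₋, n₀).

step 0: pivot -3 → sign −
step 1: pivot 2 → sign +
step 2: row/col 2 already zero → sign 0
signature = (1, 1, 1)

Answer: (1, 1, 1)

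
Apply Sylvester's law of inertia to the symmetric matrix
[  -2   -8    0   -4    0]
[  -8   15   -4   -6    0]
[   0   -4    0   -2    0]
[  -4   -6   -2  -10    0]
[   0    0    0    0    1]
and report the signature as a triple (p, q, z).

step 0: pivot -2 → sign −
step 1: pivot 47 → sign +
step 2: pivot -16/47 → sign −
step 3: pivot -1/4 → sign −
step 4: pivot 1 → sign +
signature = (2, 3, 0)

Answer: (2, 3, 0)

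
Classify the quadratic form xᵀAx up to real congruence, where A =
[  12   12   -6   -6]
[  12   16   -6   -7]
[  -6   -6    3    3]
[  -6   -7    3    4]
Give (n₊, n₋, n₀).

Answer: (3, 0, 1)

Derivation:
step 0: pivot 12 → sign +
step 1: pivot 4 → sign +
step 2: pivot 3/4 → sign +
step 3: row/col 3 already zero → sign 0
signature = (3, 0, 1)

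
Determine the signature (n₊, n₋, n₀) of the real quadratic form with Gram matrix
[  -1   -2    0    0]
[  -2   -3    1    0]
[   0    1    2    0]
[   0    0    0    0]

step 0: pivot -1 → sign −
step 1: pivot 1 → sign +
step 2: pivot 1 → sign +
step 3: row/col 3 already zero → sign 0
signature = (2, 1, 1)

Answer: (2, 1, 1)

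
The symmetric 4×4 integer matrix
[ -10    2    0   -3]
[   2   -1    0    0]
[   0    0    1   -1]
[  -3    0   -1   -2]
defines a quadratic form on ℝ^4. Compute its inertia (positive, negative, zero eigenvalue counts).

step 0: pivot -10 → sign −
step 1: pivot -3/5 → sign −
step 2: pivot 1 → sign +
step 3: pivot -3/2 → sign −
signature = (1, 3, 0)

Answer: (1, 3, 0)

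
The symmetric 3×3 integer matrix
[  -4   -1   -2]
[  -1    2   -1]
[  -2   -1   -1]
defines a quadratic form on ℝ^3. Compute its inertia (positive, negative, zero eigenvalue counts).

Answer: (1, 2, 0)

Derivation:
step 0: pivot -4 → sign −
step 1: pivot 9/4 → sign +
step 2: pivot -1/9 → sign −
signature = (1, 2, 0)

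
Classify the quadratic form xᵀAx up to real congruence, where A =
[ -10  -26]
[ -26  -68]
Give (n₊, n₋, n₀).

step 0: pivot -10 → sign −
step 1: pivot -2/5 → sign −
signature = (0, 2, 0)

Answer: (0, 2, 0)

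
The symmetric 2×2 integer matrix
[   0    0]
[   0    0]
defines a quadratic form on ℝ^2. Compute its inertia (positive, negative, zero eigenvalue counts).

Answer: (0, 0, 2)

Derivation:
step 0: row/col 0 already zero → sign 0
step 1: row/col 1 already zero → sign 0
signature = (0, 0, 2)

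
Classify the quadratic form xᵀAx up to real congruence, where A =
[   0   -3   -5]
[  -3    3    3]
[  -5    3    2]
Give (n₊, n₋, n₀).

Answer: (2, 1, 0)

Derivation:
step 0: pivot 3 → sign +
step 1: pivot -3 → sign −
step 2: pivot 1/3 → sign +
signature = (2, 1, 0)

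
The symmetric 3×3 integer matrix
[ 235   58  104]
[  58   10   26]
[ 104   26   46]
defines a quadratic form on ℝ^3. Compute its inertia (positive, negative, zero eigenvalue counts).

Answer: (1, 1, 1)

Derivation:
step 0: pivot 235 → sign +
step 1: pivot -1014/235 → sign −
step 2: row/col 2 already zero → sign 0
signature = (1, 1, 1)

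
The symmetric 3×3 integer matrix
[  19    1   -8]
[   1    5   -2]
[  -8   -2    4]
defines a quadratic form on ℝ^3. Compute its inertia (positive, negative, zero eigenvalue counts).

step 0: pivot 19 → sign +
step 1: pivot 94/19 → sign +
step 2: pivot 6/47 → sign +
signature = (3, 0, 0)

Answer: (3, 0, 0)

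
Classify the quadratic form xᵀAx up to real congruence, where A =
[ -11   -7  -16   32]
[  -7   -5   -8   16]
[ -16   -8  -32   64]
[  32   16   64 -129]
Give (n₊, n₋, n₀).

Answer: (0, 3, 1)

Derivation:
step 0: pivot -11 → sign −
step 1: pivot -6/11 → sign −
step 2: pivot -1 → sign −
step 3: row/col 3 already zero → sign 0
signature = (0, 3, 1)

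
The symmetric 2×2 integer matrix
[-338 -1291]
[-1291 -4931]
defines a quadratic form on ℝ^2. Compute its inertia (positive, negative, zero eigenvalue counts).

Answer: (1, 1, 0)

Derivation:
step 0: pivot -338 → sign −
step 1: pivot 3/338 → sign +
signature = (1, 1, 0)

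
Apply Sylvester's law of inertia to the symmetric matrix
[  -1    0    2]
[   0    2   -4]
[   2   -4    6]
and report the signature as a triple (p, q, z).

step 0: pivot -1 → sign −
step 1: pivot 2 → sign +
step 2: pivot 2 → sign +
signature = (2, 1, 0)

Answer: (2, 1, 0)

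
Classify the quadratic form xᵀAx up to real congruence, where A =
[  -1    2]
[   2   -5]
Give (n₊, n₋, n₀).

Answer: (0, 2, 0)

Derivation:
step 0: pivot -1 → sign −
step 1: pivot -1 → sign −
signature = (0, 2, 0)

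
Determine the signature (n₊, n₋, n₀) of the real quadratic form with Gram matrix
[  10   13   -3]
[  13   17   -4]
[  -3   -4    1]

step 0: pivot 10 → sign +
step 1: pivot 1/10 → sign +
step 2: row/col 2 already zero → sign 0
signature = (2, 0, 1)

Answer: (2, 0, 1)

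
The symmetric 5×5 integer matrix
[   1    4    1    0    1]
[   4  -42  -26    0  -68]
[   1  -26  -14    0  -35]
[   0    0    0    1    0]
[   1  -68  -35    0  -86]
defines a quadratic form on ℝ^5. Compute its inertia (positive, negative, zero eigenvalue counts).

step 0: pivot 1 → sign +
step 1: pivot -58 → sign −
step 2: pivot 15/29 → sign +
step 3: pivot 1 → sign +
step 4: pivot -3/5 → sign −
signature = (3, 2, 0)

Answer: (3, 2, 0)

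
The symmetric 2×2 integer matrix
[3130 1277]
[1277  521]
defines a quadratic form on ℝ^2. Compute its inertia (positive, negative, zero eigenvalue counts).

Answer: (2, 0, 0)

Derivation:
step 0: pivot 3130 → sign +
step 1: pivot 1/3130 → sign +
signature = (2, 0, 0)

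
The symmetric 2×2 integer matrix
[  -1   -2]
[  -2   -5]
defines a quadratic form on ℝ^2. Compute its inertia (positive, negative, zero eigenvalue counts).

step 0: pivot -1 → sign −
step 1: pivot -1 → sign −
signature = (0, 2, 0)

Answer: (0, 2, 0)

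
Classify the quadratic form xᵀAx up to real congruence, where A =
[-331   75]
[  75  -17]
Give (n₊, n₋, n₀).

Answer: (0, 2, 0)

Derivation:
step 0: pivot -331 → sign −
step 1: pivot -2/331 → sign −
signature = (0, 2, 0)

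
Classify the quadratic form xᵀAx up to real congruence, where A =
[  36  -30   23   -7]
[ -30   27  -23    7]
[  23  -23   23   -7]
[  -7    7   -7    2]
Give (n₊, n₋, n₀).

Answer: (3, 1, 0)

Derivation:
step 0: pivot 36 → sign +
step 1: pivot 2 → sign +
step 2: pivot 23/24 → sign +
step 3: pivot -3/23 → sign −
signature = (3, 1, 0)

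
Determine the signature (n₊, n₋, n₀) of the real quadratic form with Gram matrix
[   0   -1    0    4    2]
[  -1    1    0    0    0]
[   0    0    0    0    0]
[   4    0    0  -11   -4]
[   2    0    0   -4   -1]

step 0: pivot 1 → sign +
step 1: pivot -1 → sign −
step 2: pivot 5 → sign +
step 3: pivot -1/5 → sign −
step 4: row/col 4 already zero → sign 0
signature = (2, 2, 1)

Answer: (2, 2, 1)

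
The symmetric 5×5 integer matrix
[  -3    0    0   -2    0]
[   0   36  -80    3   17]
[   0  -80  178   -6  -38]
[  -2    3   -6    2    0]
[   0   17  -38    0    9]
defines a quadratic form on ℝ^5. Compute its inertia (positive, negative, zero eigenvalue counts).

Answer: (4, 1, 0)

Derivation:
step 0: pivot -3 → sign −
step 1: pivot 36 → sign +
step 2: pivot 2/9 → sign +
step 3: pivot 13/12 → sign +
step 4: pivot 3/13 → sign +
signature = (4, 1, 0)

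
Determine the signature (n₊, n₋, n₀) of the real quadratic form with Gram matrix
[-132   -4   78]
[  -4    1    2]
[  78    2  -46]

step 0: pivot -132 → sign −
step 1: pivot 37/33 → sign +
step 2: pivot -1/37 → sign −
signature = (1, 2, 0)

Answer: (1, 2, 0)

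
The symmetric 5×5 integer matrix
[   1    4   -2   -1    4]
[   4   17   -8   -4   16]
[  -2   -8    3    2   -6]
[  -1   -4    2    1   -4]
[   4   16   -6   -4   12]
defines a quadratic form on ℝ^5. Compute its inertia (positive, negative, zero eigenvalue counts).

step 0: pivot 1 → sign +
step 1: pivot 1 → sign +
step 2: pivot -1 → sign −
step 3: row/col 3 already zero → sign 0
step 4: row/col 4 already zero → sign 0
signature = (2, 1, 2)

Answer: (2, 1, 2)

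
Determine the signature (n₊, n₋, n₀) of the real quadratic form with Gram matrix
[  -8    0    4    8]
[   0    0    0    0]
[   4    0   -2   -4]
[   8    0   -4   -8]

Answer: (0, 1, 3)

Derivation:
step 0: pivot -8 → sign −
step 1: row/col 1 already zero → sign 0
step 2: row/col 2 already zero → sign 0
step 3: row/col 3 already zero → sign 0
signature = (0, 1, 3)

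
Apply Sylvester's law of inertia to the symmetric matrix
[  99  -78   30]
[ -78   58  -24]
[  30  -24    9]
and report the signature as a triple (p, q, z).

Answer: (1, 2, 0)

Derivation:
step 0: pivot 99 → sign +
step 1: pivot -38/11 → sign −
step 2: pivot -1/19 → sign −
signature = (1, 2, 0)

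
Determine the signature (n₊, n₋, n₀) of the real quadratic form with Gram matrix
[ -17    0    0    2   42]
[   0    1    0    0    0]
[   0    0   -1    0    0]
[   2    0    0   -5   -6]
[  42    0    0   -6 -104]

Answer: (1, 3, 1)

Derivation:
step 0: pivot -17 → sign −
step 1: pivot 1 → sign +
step 2: pivot -1 → sign −
step 3: pivot -81/17 → sign −
step 4: row/col 4 already zero → sign 0
signature = (1, 3, 1)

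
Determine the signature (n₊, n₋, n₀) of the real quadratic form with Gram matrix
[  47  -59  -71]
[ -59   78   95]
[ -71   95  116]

step 0: pivot 47 → sign +
step 1: pivot 185/47 → sign +
step 2: pivot -3/185 → sign −
signature = (2, 1, 0)

Answer: (2, 1, 0)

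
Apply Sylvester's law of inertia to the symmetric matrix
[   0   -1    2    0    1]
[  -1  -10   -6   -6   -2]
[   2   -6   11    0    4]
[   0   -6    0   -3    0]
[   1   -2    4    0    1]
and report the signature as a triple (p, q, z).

Answer: (1, 4, 0)

Derivation:
step 0: pivot -10 → sign −
step 1: pivot 1/10 → sign +
step 2: pivot -53 → sign −
step 3: pivot -15/53 → sign −
step 4: pivot -1/5 → sign −
signature = (1, 4, 0)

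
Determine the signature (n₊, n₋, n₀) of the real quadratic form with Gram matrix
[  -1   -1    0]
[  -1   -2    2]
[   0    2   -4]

Answer: (0, 2, 1)

Derivation:
step 0: pivot -1 → sign −
step 1: pivot -1 → sign −
step 2: row/col 2 already zero → sign 0
signature = (0, 2, 1)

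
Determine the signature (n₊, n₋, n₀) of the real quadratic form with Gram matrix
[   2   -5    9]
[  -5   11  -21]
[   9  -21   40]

Answer: (2, 1, 0)

Derivation:
step 0: pivot 2 → sign +
step 1: pivot -3/2 → sign −
step 2: pivot 1 → sign +
signature = (2, 1, 0)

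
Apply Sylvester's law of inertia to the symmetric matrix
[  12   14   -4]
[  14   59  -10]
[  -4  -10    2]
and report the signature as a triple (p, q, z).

Answer: (2, 0, 1)

Derivation:
step 0: pivot 12 → sign +
step 1: pivot 128/3 → sign +
step 2: row/col 2 already zero → sign 0
signature = (2, 0, 1)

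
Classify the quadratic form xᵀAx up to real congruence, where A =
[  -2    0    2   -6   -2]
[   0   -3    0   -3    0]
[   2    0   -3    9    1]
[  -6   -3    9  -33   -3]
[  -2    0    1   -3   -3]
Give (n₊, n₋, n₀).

Answer: (0, 4, 1)

Derivation:
step 0: pivot -2 → sign −
step 1: pivot -3 → sign −
step 2: pivot -1 → sign −
step 3: pivot -3 → sign −
step 4: row/col 4 already zero → sign 0
signature = (0, 4, 1)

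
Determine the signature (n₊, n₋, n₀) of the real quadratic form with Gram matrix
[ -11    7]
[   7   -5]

Answer: (0, 2, 0)

Derivation:
step 0: pivot -11 → sign −
step 1: pivot -6/11 → sign −
signature = (0, 2, 0)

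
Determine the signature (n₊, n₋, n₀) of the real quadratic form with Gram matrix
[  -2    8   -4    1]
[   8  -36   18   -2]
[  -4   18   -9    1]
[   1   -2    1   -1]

step 0: pivot -2 → sign −
step 1: pivot -4 → sign −
step 2: pivot 1/2 → sign +
step 3: row/col 3 already zero → sign 0
signature = (1, 2, 1)

Answer: (1, 2, 1)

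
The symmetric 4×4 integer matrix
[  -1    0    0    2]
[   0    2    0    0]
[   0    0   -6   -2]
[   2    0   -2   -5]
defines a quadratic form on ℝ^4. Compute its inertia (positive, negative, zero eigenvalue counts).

step 0: pivot -1 → sign −
step 1: pivot 2 → sign +
step 2: pivot -6 → sign −
step 3: pivot -1/3 → sign −
signature = (1, 3, 0)

Answer: (1, 3, 0)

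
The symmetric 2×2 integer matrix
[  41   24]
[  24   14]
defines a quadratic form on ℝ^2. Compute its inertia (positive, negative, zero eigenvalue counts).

Answer: (1, 1, 0)

Derivation:
step 0: pivot 41 → sign +
step 1: pivot -2/41 → sign −
signature = (1, 1, 0)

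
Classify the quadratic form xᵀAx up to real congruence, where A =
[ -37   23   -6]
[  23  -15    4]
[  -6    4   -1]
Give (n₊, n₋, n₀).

Answer: (1, 2, 0)

Derivation:
step 0: pivot -37 → sign −
step 1: pivot -26/37 → sign −
step 2: pivot 1/13 → sign +
signature = (1, 2, 0)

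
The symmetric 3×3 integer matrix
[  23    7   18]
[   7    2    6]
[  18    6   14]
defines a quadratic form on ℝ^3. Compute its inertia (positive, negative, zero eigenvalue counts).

step 0: pivot 23 → sign +
step 1: pivot -3/23 → sign −
step 2: pivot 2 → sign +
signature = (2, 1, 0)

Answer: (2, 1, 0)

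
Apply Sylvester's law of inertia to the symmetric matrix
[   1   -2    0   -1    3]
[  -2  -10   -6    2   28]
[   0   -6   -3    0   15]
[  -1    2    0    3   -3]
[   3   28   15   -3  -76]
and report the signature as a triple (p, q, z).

step 0: pivot 1 → sign +
step 1: pivot -14 → sign −
step 2: pivot -3/7 → sign −
step 3: pivot 2 → sign +
step 4: pivot -2 → sign −
signature = (2, 3, 0)

Answer: (2, 3, 0)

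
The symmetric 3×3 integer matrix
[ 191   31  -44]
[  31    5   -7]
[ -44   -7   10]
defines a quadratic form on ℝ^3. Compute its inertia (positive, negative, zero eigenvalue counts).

Answer: (2, 1, 0)

Derivation:
step 0: pivot 191 → sign +
step 1: pivot -6/191 → sign −
step 2: pivot 1/2 → sign +
signature = (2, 1, 0)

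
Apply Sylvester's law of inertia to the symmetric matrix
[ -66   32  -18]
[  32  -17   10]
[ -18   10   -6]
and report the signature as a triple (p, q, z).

step 0: pivot -66 → sign −
step 1: pivot -49/33 → sign −
step 2: row/col 2 already zero → sign 0
signature = (0, 2, 1)

Answer: (0, 2, 1)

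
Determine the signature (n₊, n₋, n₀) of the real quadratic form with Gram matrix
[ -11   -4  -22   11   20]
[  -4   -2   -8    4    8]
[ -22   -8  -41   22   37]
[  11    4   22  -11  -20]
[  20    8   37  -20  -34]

Answer: (2, 2, 1)

Derivation:
step 0: pivot -11 → sign −
step 1: pivot -6/11 → sign −
step 2: pivot 3 → sign +
step 3: pivot 1/3 → sign +
step 4: row/col 4 already zero → sign 0
signature = (2, 2, 1)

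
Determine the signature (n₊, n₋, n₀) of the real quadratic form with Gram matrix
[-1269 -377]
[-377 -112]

step 0: pivot -1269 → sign −
step 1: pivot 1/1269 → sign +
signature = (1, 1, 0)

Answer: (1, 1, 0)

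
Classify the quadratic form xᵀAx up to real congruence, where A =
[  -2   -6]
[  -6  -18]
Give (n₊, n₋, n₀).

Answer: (0, 1, 1)

Derivation:
step 0: pivot -2 → sign −
step 1: row/col 1 already zero → sign 0
signature = (0, 1, 1)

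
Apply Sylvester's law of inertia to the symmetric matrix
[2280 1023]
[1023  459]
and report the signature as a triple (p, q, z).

Answer: (1, 1, 0)

Derivation:
step 0: pivot 2280 → sign +
step 1: pivot -3/760 → sign −
signature = (1, 1, 0)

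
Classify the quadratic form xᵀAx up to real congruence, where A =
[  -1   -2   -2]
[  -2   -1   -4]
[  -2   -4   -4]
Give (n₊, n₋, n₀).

step 0: pivot -1 → sign −
step 1: pivot 3 → sign +
step 2: row/col 2 already zero → sign 0
signature = (1, 1, 1)

Answer: (1, 1, 1)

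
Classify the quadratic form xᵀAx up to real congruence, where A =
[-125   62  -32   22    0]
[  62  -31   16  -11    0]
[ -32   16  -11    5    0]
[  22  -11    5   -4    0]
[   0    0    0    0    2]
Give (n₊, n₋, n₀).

step 0: pivot -125 → sign −
step 1: pivot -31/125 → sign −
step 2: pivot -85/31 → sign −
step 3: pivot 6/85 → sign +
step 4: pivot 2 → sign +
signature = (2, 3, 0)

Answer: (2, 3, 0)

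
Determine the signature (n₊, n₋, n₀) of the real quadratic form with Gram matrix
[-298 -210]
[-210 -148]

Answer: (0, 2, 0)

Derivation:
step 0: pivot -298 → sign −
step 1: pivot -2/149 → sign −
signature = (0, 2, 0)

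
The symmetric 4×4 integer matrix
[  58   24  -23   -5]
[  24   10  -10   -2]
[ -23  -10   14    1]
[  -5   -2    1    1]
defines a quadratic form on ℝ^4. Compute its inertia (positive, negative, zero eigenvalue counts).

Answer: (4, 0, 0)

Derivation:
step 0: pivot 58 → sign +
step 1: pivot 2/29 → sign +
step 2: pivot 3/2 → sign +
step 3: pivot 1/3 → sign +
signature = (4, 0, 0)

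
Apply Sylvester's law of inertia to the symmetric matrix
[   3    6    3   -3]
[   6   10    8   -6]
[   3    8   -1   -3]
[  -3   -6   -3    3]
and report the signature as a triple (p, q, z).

Answer: (1, 2, 1)

Derivation:
step 0: pivot 3 → sign +
step 1: pivot -2 → sign −
step 2: pivot -2 → sign −
step 3: row/col 3 already zero → sign 0
signature = (1, 2, 1)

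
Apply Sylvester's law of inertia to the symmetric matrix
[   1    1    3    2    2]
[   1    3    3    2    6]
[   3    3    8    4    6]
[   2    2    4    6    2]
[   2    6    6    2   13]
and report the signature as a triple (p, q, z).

step 0: pivot 1 → sign +
step 1: pivot 2 → sign +
step 2: pivot -1 → sign −
step 3: pivot 6 → sign +
step 4: pivot 1/3 → sign +
signature = (4, 1, 0)

Answer: (4, 1, 0)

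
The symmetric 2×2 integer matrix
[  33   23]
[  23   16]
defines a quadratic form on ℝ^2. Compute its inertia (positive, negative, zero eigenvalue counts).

step 0: pivot 33 → sign +
step 1: pivot -1/33 → sign −
signature = (1, 1, 0)

Answer: (1, 1, 0)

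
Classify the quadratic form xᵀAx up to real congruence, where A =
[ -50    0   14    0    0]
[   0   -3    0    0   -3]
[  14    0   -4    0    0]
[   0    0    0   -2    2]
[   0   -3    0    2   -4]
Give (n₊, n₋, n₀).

step 0: pivot -50 → sign −
step 1: pivot -3 → sign −
step 2: pivot -2/25 → sign −
step 3: pivot -2 → sign −
step 4: pivot 1 → sign +
signature = (1, 4, 0)

Answer: (1, 4, 0)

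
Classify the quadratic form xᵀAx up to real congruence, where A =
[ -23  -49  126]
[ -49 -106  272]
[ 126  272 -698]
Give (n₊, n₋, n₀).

step 0: pivot -23 → sign −
step 1: pivot -37/23 → sign −
step 2: pivot 6/37 → sign +
signature = (1, 2, 0)

Answer: (1, 2, 0)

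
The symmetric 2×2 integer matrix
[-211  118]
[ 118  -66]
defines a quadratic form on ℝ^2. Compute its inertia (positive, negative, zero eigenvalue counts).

step 0: pivot -211 → sign −
step 1: pivot -2/211 → sign −
signature = (0, 2, 0)

Answer: (0, 2, 0)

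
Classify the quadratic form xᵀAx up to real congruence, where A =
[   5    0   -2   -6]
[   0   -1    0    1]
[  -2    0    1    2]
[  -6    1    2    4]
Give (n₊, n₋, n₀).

step 0: pivot 5 → sign +
step 1: pivot -1 → sign −
step 2: pivot 1/5 → sign +
step 3: pivot -3 → sign −
signature = (2, 2, 0)

Answer: (2, 2, 0)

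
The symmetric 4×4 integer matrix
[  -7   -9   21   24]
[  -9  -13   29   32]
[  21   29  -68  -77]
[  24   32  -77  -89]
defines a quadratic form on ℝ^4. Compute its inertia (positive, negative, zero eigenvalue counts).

step 0: pivot -7 → sign −
step 1: pivot -10/7 → sign −
step 2: pivot -11/5 → sign −
step 3: pivot -6/11 → sign −
signature = (0, 4, 0)

Answer: (0, 4, 0)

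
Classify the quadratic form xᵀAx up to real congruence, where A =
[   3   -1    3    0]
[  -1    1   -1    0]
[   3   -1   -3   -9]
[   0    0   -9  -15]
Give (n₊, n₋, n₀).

step 0: pivot 3 → sign +
step 1: pivot 2/3 → sign +
step 2: pivot -6 → sign −
step 3: pivot -3/2 → sign −
signature = (2, 2, 0)

Answer: (2, 2, 0)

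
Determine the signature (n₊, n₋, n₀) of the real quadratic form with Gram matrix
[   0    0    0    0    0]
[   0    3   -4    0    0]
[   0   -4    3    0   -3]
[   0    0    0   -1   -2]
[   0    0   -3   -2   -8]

Answer: (1, 3, 1)

Derivation:
step 0: pivot 3 → sign +
step 1: pivot -7/3 → sign −
step 2: pivot -1 → sign −
step 3: pivot -1/7 → sign −
step 4: row/col 4 already zero → sign 0
signature = (1, 3, 1)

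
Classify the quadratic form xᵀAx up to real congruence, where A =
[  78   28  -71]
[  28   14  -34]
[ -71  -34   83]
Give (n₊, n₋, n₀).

Answer: (3, 0, 0)

Derivation:
step 0: pivot 78 → sign +
step 1: pivot 154/39 → sign +
step 2: pivot 3/154 → sign +
signature = (3, 0, 0)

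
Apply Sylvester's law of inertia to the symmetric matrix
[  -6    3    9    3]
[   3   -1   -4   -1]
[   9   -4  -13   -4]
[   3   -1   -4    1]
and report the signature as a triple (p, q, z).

step 0: pivot -6 → sign −
step 1: pivot 1/2 → sign +
step 2: pivot 2 → sign +
step 3: row/col 3 already zero → sign 0
signature = (2, 1, 1)

Answer: (2, 1, 1)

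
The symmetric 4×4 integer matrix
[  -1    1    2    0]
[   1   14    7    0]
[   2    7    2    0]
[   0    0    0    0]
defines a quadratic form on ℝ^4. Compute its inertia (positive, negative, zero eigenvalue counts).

step 0: pivot -1 → sign −
step 1: pivot 15 → sign +
step 2: pivot 3/5 → sign +
step 3: row/col 3 already zero → sign 0
signature = (2, 1, 1)

Answer: (2, 1, 1)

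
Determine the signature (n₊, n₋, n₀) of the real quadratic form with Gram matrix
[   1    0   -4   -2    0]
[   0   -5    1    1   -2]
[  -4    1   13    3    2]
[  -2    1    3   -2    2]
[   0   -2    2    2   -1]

Answer: (3, 2, 0)

Derivation:
step 0: pivot 1 → sign +
step 1: pivot -5 → sign −
step 2: pivot -14/5 → sign −
step 3: pivot 17/7 → sign +
step 4: pivot 3/17 → sign +
signature = (3, 2, 0)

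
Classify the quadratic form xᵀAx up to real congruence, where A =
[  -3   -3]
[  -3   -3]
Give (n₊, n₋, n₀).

step 0: pivot -3 → sign −
step 1: row/col 1 already zero → sign 0
signature = (0, 1, 1)

Answer: (0, 1, 1)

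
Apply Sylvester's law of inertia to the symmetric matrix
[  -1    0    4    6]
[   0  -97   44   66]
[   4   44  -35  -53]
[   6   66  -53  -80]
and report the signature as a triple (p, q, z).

Answer: (1, 3, 0)

Derivation:
step 0: pivot -1 → sign −
step 1: pivot -97 → sign −
step 2: pivot 93/97 → sign +
step 3: pivot -1/93 → sign −
signature = (1, 3, 0)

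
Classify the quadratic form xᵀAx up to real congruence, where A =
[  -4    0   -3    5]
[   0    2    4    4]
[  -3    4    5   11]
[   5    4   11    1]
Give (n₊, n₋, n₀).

step 0: pivot -4 → sign −
step 1: pivot 2 → sign +
step 2: pivot -3/4 → sign −
step 3: row/col 3 already zero → sign 0
signature = (1, 2, 1)

Answer: (1, 2, 1)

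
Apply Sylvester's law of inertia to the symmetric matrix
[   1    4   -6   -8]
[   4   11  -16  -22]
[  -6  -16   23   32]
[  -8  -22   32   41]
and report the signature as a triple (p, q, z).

Answer: (1, 3, 0)

Derivation:
step 0: pivot 1 → sign +
step 1: pivot -5 → sign −
step 2: pivot -1/5 → sign −
step 3: pivot -3 → sign −
signature = (1, 3, 0)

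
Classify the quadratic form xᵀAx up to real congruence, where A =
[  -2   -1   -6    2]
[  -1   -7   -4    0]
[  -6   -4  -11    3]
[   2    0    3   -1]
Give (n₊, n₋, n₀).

step 0: pivot -2 → sign −
step 1: pivot -13/2 → sign −
step 2: pivot 93/13 → sign +
step 3: pivot 2/93 → sign +
signature = (2, 2, 0)

Answer: (2, 2, 0)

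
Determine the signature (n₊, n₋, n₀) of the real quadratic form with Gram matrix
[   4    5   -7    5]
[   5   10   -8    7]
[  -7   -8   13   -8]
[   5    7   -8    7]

Answer: (3, 0, 1)

Derivation:
step 0: pivot 4 → sign +
step 1: pivot 15/4 → sign +
step 2: pivot 3/5 → sign +
step 3: row/col 3 already zero → sign 0
signature = (3, 0, 1)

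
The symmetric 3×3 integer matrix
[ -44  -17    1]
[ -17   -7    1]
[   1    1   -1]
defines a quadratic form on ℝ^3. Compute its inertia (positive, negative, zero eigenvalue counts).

Answer: (0, 3, 0)

Derivation:
step 0: pivot -44 → sign −
step 1: pivot -19/44 → sign −
step 2: pivot -2/19 → sign −
signature = (0, 3, 0)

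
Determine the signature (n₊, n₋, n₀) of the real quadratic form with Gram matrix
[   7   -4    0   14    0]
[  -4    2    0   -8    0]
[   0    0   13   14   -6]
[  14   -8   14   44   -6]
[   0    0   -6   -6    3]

Answer: (3, 1, 1)

Derivation:
step 0: pivot 7 → sign +
step 1: pivot -2/7 → sign −
step 2: pivot 13 → sign +
step 3: pivot 12/13 → sign +
step 4: row/col 4 already zero → sign 0
signature = (3, 1, 1)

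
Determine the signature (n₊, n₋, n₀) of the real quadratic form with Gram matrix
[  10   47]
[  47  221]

step 0: pivot 10 → sign +
step 1: pivot 1/10 → sign +
signature = (2, 0, 0)

Answer: (2, 0, 0)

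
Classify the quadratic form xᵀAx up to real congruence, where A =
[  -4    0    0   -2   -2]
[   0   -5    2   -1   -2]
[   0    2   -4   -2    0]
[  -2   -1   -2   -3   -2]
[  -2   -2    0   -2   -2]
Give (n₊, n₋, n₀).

Answer: (0, 3, 2)

Derivation:
step 0: pivot -4 → sign −
step 1: pivot -5 → sign −
step 2: pivot -16/5 → sign −
step 3: row/col 3 already zero → sign 0
step 4: row/col 4 already zero → sign 0
signature = (0, 3, 2)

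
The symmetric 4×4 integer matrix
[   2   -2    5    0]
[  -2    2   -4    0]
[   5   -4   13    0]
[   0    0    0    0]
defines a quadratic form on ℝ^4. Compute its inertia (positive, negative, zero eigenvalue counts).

Answer: (2, 1, 1)

Derivation:
step 0: pivot 2 → sign +
step 1: pivot 1/2 → sign +
step 2: pivot -2 → sign −
step 3: row/col 3 already zero → sign 0
signature = (2, 1, 1)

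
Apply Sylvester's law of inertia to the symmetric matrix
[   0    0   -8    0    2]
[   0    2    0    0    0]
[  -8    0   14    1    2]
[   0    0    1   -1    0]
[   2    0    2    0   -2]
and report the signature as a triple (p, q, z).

Answer: (2, 3, 0)

Derivation:
step 0: pivot 2 → sign +
step 1: pivot 14 → sign +
step 2: pivot -32/7 → sign −
step 3: pivot -1 → sign −
step 4: pivot -1/16 → sign −
signature = (2, 3, 0)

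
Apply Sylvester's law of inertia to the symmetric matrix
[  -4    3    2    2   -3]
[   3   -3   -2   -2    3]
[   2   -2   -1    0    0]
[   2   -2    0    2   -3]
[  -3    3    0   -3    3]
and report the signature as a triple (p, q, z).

Answer: (1, 4, 0)

Derivation:
step 0: pivot -4 → sign −
step 1: pivot -3/4 → sign −
step 2: pivot 1/3 → sign +
step 3: pivot -2 → sign −
step 4: pivot -3/2 → sign −
signature = (1, 4, 0)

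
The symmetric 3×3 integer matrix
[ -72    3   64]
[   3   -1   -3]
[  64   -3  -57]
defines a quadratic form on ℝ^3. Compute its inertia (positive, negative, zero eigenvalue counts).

Answer: (1, 2, 0)

Derivation:
step 0: pivot -72 → sign −
step 1: pivot -7/8 → sign −
step 2: pivot 1/63 → sign +
signature = (1, 2, 0)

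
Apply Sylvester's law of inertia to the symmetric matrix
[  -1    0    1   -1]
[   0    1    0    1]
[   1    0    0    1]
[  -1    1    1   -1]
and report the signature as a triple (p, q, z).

Answer: (2, 2, 0)

Derivation:
step 0: pivot -1 → sign −
step 1: pivot 1 → sign +
step 2: pivot 1 → sign +
step 3: pivot -1 → sign −
signature = (2, 2, 0)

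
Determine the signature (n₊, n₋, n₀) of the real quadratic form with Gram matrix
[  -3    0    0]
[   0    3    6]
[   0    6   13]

step 0: pivot -3 → sign −
step 1: pivot 3 → sign +
step 2: pivot 1 → sign +
signature = (2, 1, 0)

Answer: (2, 1, 0)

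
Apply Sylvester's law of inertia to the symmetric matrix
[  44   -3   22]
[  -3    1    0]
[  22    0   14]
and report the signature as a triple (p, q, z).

step 0: pivot 44 → sign +
step 1: pivot 35/44 → sign +
step 2: pivot 6/35 → sign +
signature = (3, 0, 0)

Answer: (3, 0, 0)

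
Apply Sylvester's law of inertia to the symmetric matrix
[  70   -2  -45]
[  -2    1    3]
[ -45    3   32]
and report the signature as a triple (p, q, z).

Answer: (2, 1, 0)

Derivation:
step 0: pivot 70 → sign +
step 1: pivot 33/35 → sign +
step 2: pivot -1/22 → sign −
signature = (2, 1, 0)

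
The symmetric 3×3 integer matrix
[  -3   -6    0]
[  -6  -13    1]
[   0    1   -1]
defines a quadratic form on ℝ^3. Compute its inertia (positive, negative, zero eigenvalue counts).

step 0: pivot -3 → sign −
step 1: pivot -1 → sign −
step 2: row/col 2 already zero → sign 0
signature = (0, 2, 1)

Answer: (0, 2, 1)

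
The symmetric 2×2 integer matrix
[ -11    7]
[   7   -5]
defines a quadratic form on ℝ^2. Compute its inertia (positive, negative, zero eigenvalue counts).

Answer: (0, 2, 0)

Derivation:
step 0: pivot -11 → sign −
step 1: pivot -6/11 → sign −
signature = (0, 2, 0)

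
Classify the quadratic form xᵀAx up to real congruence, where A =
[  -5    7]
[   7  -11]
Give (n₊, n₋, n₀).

Answer: (0, 2, 0)

Derivation:
step 0: pivot -5 → sign −
step 1: pivot -6/5 → sign −
signature = (0, 2, 0)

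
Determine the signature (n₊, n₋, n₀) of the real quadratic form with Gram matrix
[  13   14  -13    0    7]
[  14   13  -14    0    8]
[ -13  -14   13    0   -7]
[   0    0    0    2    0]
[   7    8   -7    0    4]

step 0: pivot 13 → sign +
step 1: pivot -27/13 → sign −
step 2: pivot 2 → sign +
step 3: pivot 1/3 → sign +
step 4: row/col 4 already zero → sign 0
signature = (3, 1, 1)

Answer: (3, 1, 1)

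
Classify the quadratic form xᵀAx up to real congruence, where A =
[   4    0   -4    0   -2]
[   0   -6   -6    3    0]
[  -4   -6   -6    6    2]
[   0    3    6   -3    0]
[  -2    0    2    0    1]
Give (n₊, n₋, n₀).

Answer: (2, 2, 1)

Derivation:
step 0: pivot 4 → sign +
step 1: pivot -6 → sign −
step 2: pivot -4 → sign −
step 3: pivot 3/4 → sign +
step 4: row/col 4 already zero → sign 0
signature = (2, 2, 1)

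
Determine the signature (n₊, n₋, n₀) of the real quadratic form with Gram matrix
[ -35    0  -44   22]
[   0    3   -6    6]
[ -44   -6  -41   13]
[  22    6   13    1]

Answer: (2, 2, 0)

Derivation:
step 0: pivot -35 → sign −
step 1: pivot 3 → sign +
step 2: pivot 81/35 → sign +
step 3: pivot -2/9 → sign −
signature = (2, 2, 0)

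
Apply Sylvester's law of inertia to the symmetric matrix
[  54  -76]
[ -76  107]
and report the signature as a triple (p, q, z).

Answer: (2, 0, 0)

Derivation:
step 0: pivot 54 → sign +
step 1: pivot 1/27 → sign +
signature = (2, 0, 0)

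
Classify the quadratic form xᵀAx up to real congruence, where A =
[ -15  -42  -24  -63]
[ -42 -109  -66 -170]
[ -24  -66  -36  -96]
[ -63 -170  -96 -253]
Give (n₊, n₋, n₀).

Answer: (2, 1, 1)

Derivation:
step 0: pivot -15 → sign −
step 1: pivot 43/5 → sign +
step 2: pivot 96/43 → sign +
step 3: row/col 3 already zero → sign 0
signature = (2, 1, 1)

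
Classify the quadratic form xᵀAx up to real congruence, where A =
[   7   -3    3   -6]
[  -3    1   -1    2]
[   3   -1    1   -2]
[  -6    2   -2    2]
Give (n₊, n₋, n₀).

Answer: (1, 2, 1)

Derivation:
step 0: pivot 7 → sign +
step 1: pivot -2/7 → sign −
step 2: pivot -2 → sign −
step 3: row/col 3 already zero → sign 0
signature = (1, 2, 1)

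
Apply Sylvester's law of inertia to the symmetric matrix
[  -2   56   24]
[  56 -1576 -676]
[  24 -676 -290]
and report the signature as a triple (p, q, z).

Answer: (0, 2, 1)

Derivation:
step 0: pivot -2 → sign −
step 1: pivot -8 → sign −
step 2: row/col 2 already zero → sign 0
signature = (0, 2, 1)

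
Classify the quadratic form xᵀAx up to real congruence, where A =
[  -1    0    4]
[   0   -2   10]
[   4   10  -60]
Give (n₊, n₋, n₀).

step 0: pivot -1 → sign −
step 1: pivot -2 → sign −
step 2: pivot 6 → sign +
signature = (1, 2, 0)

Answer: (1, 2, 0)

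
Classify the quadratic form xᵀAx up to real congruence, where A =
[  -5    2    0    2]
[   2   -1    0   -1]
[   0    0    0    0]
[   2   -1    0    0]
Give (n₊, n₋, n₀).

Answer: (1, 2, 1)

Derivation:
step 0: pivot -5 → sign −
step 1: pivot -1/5 → sign −
step 2: pivot 1 → sign +
step 3: row/col 3 already zero → sign 0
signature = (1, 2, 1)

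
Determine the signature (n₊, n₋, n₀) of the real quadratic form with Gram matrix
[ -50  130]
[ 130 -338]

Answer: (0, 1, 1)

Derivation:
step 0: pivot -50 → sign −
step 1: row/col 1 already zero → sign 0
signature = (0, 1, 1)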